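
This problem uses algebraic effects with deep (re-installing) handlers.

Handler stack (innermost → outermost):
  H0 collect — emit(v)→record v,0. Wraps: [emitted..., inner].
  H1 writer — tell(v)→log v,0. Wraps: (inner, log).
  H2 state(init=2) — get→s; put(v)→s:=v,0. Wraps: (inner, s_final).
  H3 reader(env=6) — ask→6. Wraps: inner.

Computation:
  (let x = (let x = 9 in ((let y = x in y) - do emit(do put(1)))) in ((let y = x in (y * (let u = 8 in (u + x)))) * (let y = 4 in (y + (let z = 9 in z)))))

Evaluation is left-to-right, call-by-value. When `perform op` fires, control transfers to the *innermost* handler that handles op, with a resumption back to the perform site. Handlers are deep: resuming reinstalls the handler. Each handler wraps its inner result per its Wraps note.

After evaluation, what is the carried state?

Answer: 1

Working:
put(1) @ H2 ⇒ s:=1
emit(0) @ H0 ⇒ out+=0
H0 returns [0, 1989]
H1 returns ([0, 1989], ())
H2 returns (([0, 1989], ()), 1)
H3 returns (([0, 1989], ()), 1)
= (([0, 1989], ()), 1)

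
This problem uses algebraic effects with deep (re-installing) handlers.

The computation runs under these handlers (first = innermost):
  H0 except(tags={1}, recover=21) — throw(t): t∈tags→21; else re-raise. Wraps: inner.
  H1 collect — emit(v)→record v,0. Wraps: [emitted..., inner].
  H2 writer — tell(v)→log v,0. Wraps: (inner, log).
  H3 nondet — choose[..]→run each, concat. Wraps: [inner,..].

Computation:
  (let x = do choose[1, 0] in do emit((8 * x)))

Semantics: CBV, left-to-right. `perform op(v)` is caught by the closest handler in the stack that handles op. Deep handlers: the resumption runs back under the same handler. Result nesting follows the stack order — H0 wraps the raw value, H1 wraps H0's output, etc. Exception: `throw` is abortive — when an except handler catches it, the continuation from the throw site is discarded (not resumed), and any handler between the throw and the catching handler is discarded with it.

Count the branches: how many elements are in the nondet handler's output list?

Step-by-step:
choose[1, 0] @ H3
  branch[0] choose=1:
    emit(8) @ H1 ⇒ out+=8
    H0 returns 0
    H1 returns [8, 0]
    H2 returns ([8, 0], ())
    H3 returns [([8, 0], ())]
  branch[1] choose=0:
    emit(0) @ H1 ⇒ out+=0
    H0 returns 0
    H1 returns [0, 0]
    H2 returns ([0, 0], ())
    H3 returns [([0, 0], ())]
= [([8, 0], ()), ([0, 0], ())]

Answer: 2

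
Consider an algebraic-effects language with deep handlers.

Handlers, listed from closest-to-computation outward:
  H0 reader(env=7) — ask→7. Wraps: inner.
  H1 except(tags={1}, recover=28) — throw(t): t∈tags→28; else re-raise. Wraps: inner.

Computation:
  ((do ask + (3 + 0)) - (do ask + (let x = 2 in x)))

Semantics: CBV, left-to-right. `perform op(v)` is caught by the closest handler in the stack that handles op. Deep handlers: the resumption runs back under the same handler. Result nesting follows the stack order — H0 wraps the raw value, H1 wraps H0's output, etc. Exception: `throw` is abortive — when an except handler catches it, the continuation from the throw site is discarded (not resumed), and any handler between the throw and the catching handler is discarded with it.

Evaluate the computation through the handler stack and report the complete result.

Step-by-step:
ask @ H0 ⇒ 7
ask @ H0 ⇒ 7
H0 returns 1
H1 returns 1
= 1

Answer: 1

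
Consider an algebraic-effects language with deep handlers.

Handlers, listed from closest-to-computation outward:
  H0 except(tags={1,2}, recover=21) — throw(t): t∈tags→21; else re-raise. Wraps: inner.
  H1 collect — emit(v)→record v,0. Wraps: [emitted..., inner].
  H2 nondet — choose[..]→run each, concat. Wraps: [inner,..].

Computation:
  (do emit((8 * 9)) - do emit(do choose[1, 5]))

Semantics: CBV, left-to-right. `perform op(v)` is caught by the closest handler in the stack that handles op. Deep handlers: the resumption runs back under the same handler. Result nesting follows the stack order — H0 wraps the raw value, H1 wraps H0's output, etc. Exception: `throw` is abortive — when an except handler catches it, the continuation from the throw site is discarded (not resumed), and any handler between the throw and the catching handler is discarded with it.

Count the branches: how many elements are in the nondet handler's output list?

Answer: 2

Working:
emit(72) @ H1 ⇒ out+=72
choose[1, 5] @ H2
  branch[0] choose=1:
    emit(1) @ H1 ⇒ out+=1
    H0 returns 0
    H1 returns [72, 1, 0]
    H2 returns [[72, 1, 0]]
  branch[1] choose=5:
    emit(5) @ H1 ⇒ out+=5
    H0 returns 0
    H1 returns [72, 5, 0]
    H2 returns [[72, 5, 0]]
= [[72, 1, 0], [72, 5, 0]]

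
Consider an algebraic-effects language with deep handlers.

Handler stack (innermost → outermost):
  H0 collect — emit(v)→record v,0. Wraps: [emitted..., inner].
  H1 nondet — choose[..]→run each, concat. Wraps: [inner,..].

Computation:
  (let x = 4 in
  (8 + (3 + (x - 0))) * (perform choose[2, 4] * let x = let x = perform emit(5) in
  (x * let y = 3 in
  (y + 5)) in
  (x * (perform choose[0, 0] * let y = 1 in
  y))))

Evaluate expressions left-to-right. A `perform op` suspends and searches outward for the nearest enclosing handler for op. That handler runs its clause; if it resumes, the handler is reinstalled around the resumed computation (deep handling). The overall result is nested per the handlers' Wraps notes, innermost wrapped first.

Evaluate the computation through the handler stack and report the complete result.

Answer: [[5, 0], [5, 0], [5, 0], [5, 0]]

Evaluation trace:
choose[2, 4] @ H1
  branch[0] choose=2:
    emit(5) @ H0 ⇒ out+=5
    choose[0, 0] @ H1
      branch[0] choose=0:
        H0 returns [5, 0]
        H1 returns [[5, 0]]
      branch[1] choose=0:
        H0 returns [5, 0]
        H1 returns [[5, 0]]
  branch[1] choose=4:
    emit(5) @ H0 ⇒ out+=5
    choose[0, 0] @ H1
      branch[0] choose=0:
        H0 returns [5, 0]
        H1 returns [[5, 0]]
      branch[1] choose=0:
        H0 returns [5, 0]
        H1 returns [[5, 0]]
= [[5, 0], [5, 0], [5, 0], [5, 0]]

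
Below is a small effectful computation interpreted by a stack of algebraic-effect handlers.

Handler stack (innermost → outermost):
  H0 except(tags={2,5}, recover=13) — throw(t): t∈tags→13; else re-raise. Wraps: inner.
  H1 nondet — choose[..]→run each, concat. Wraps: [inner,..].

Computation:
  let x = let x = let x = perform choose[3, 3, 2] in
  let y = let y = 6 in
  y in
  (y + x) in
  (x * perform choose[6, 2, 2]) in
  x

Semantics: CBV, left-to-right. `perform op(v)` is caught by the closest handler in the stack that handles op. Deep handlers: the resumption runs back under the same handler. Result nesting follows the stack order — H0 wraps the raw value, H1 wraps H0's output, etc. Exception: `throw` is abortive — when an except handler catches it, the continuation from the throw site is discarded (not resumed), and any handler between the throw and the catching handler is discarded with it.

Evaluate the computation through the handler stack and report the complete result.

Answer: [54, 18, 18, 54, 18, 18, 48, 16, 16]

Step-by-step:
choose[3, 3, 2] @ H1
  branch[0] choose=3:
    choose[6, 2, 2] @ H1
      branch[0] choose=6:
        H0 returns 54
        H1 returns [54]
      branch[1] choose=2:
        H0 returns 18
        H1 returns [18]
      branch[2] choose=2:
        H0 returns 18
        H1 returns [18]
  branch[1] choose=3:
    choose[6, 2, 2] @ H1
      branch[0] choose=6:
        H0 returns 54
        H1 returns [54]
      branch[1] choose=2:
        H0 returns 18
        H1 returns [18]
      branch[2] choose=2:
        H0 returns 18
        H1 returns [18]
  branch[2] choose=2:
    choose[6, 2, 2] @ H1
      branch[0] choose=6:
        H0 returns 48
        H1 returns [48]
      branch[1] choose=2:
        H0 returns 16
        H1 returns [16]
      branch[2] choose=2:
        H0 returns 16
        H1 returns [16]
= [54, 18, 18, 54, 18, 18, 48, 16, 16]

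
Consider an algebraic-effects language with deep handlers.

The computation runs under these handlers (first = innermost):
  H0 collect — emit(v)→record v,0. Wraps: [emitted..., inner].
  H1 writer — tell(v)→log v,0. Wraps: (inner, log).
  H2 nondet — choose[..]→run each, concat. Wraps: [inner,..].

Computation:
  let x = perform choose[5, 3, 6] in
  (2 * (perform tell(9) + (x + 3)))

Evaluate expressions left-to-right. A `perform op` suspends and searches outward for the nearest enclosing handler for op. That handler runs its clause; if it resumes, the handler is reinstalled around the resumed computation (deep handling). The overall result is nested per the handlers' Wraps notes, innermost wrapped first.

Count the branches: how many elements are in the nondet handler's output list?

Answer: 3

Step-by-step:
choose[5, 3, 6] @ H2
  branch[0] choose=5:
    tell(9) @ H1 ⇒ log+=9
    H0 returns [16]
    H1 returns ([16], (9))
    H2 returns [([16], (9))]
  branch[1] choose=3:
    tell(9) @ H1 ⇒ log+=9
    H0 returns [12]
    H1 returns ([12], (9))
    H2 returns [([12], (9))]
  branch[2] choose=6:
    tell(9) @ H1 ⇒ log+=9
    H0 returns [18]
    H1 returns ([18], (9))
    H2 returns [([18], (9))]
= [([16], (9)), ([12], (9)), ([18], (9))]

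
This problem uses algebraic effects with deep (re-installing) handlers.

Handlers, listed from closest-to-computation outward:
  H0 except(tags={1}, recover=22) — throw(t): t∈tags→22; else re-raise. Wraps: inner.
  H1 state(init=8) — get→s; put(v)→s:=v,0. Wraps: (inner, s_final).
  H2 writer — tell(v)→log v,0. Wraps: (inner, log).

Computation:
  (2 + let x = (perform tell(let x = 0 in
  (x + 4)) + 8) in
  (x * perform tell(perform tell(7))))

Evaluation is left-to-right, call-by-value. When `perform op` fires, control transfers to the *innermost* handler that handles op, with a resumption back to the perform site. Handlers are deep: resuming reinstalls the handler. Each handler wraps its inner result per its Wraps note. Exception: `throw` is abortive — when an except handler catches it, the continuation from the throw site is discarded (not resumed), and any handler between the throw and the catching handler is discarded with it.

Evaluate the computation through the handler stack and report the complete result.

Step-by-step:
tell(4) @ H2 ⇒ log+=4
tell(7) @ H2 ⇒ log+=7
tell(0) @ H2 ⇒ log+=0
H0 returns 2
H1 returns (2, 8)
H2 returns ((2, 8), (4, 7, 0))
= ((2, 8), (4, 7, 0))

Answer: ((2, 8), (4, 7, 0))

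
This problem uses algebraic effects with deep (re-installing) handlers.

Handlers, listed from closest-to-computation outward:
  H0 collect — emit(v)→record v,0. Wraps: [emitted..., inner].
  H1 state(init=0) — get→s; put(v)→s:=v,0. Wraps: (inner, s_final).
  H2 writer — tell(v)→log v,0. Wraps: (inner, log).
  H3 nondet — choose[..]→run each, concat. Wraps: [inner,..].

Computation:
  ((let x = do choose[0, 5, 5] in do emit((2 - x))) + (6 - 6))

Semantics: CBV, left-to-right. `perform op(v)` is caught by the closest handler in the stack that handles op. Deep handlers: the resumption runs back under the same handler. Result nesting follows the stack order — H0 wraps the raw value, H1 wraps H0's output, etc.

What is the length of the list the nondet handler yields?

Answer: 3

Working:
choose[0, 5, 5] @ H3
  branch[0] choose=0:
    emit(2) @ H0 ⇒ out+=2
    H0 returns [2, 0]
    H1 returns ([2, 0], 0)
    H2 returns (([2, 0], 0), ())
    H3 returns [(([2, 0], 0), ())]
  branch[1] choose=5:
    emit(-3) @ H0 ⇒ out+=-3
    H0 returns [-3, 0]
    H1 returns ([-3, 0], 0)
    H2 returns (([-3, 0], 0), ())
    H3 returns [(([-3, 0], 0), ())]
  branch[2] choose=5:
    emit(-3) @ H0 ⇒ out+=-3
    H0 returns [-3, 0]
    H1 returns ([-3, 0], 0)
    H2 returns (([-3, 0], 0), ())
    H3 returns [(([-3, 0], 0), ())]
= [(([2, 0], 0), ()), (([-3, 0], 0), ()), (([-3, 0], 0), ())]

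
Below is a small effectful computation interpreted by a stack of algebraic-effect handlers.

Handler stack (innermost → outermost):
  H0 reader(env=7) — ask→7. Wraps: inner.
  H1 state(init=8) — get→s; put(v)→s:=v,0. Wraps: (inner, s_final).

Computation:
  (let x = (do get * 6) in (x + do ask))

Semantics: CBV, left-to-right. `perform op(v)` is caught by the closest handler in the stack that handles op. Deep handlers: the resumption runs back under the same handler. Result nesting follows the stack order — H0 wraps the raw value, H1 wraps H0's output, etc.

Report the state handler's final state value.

Working:
get @ H1 ⇒ 8
ask @ H0 ⇒ 7
H0 returns 55
H1 returns (55, 8)
= (55, 8)

Answer: 8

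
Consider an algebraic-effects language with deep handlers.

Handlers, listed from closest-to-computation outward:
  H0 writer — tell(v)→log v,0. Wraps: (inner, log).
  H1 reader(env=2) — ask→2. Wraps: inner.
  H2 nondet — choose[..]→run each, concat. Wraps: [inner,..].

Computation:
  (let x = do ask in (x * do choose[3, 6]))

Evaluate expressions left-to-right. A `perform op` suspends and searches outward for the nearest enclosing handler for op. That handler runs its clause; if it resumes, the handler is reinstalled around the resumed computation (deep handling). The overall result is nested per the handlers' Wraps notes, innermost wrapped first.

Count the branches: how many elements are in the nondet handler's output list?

Working:
ask @ H1 ⇒ 2
choose[3, 6] @ H2
  branch[0] choose=3:
    H0 returns (6, ())
    H1 returns (6, ())
    H2 returns [(6, ())]
  branch[1] choose=6:
    H0 returns (12, ())
    H1 returns (12, ())
    H2 returns [(12, ())]
= [(6, ()), (12, ())]

Answer: 2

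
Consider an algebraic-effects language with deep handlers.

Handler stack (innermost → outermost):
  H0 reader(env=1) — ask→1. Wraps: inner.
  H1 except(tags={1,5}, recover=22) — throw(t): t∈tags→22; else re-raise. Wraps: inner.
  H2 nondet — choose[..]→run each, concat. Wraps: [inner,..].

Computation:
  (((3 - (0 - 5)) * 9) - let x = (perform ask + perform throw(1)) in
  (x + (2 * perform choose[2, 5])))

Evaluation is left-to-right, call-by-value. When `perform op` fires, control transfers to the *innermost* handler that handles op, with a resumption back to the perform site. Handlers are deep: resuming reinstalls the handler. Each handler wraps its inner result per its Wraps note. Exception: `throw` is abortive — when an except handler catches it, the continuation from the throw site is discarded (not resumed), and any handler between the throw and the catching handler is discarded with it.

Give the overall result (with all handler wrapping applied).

Answer: [22]

Working:
ask @ H0 ⇒ 1
throw(1) @ H1 caught ⇒ 22
H2 returns [22]
= [22]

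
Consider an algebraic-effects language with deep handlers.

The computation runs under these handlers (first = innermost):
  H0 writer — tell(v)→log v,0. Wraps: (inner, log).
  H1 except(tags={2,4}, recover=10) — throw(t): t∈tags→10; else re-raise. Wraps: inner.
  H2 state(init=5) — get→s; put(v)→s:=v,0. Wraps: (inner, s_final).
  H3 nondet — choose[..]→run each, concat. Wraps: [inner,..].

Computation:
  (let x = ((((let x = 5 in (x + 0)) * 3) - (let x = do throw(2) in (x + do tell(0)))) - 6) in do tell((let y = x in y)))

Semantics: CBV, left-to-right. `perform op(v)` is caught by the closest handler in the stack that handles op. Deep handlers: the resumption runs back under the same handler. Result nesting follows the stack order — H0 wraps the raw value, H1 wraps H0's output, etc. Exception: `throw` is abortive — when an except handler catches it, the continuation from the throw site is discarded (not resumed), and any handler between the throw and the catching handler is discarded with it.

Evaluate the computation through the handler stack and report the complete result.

Answer: [(10, 5)]

Working:
throw(2) @ H1 caught ⇒ 10
H2 returns (10, 5)
H3 returns [(10, 5)]
= [(10, 5)]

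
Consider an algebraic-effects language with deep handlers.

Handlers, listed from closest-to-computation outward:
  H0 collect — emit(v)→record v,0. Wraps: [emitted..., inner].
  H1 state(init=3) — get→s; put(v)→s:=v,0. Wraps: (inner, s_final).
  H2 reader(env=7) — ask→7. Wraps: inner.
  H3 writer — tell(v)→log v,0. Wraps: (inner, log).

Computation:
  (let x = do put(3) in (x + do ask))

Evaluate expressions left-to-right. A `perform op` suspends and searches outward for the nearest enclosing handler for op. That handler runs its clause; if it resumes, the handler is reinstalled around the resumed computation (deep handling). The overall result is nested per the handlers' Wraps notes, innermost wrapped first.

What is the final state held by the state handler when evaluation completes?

Step-by-step:
put(3) @ H1 ⇒ s:=3
ask @ H2 ⇒ 7
H0 returns [7]
H1 returns ([7], 3)
H2 returns ([7], 3)
H3 returns (([7], 3), ())
= (([7], 3), ())

Answer: 3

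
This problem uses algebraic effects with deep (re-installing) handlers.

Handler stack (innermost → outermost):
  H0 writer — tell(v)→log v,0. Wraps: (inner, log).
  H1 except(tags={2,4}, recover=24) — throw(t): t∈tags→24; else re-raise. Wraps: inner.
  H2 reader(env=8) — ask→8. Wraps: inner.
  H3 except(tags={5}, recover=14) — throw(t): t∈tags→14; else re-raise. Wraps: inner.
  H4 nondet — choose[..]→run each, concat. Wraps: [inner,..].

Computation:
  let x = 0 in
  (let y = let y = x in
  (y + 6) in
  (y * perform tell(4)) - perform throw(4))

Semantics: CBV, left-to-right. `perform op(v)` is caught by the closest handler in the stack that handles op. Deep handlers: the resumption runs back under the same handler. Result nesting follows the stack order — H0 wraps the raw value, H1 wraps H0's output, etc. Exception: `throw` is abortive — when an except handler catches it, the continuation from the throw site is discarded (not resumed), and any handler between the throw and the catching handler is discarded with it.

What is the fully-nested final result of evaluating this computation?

Evaluation trace:
tell(4) @ H0 ⇒ log+=4
throw(4) @ H1 caught ⇒ 24
H2 returns 24
H3 returns 24
H4 returns [24]
= [24]

Answer: [24]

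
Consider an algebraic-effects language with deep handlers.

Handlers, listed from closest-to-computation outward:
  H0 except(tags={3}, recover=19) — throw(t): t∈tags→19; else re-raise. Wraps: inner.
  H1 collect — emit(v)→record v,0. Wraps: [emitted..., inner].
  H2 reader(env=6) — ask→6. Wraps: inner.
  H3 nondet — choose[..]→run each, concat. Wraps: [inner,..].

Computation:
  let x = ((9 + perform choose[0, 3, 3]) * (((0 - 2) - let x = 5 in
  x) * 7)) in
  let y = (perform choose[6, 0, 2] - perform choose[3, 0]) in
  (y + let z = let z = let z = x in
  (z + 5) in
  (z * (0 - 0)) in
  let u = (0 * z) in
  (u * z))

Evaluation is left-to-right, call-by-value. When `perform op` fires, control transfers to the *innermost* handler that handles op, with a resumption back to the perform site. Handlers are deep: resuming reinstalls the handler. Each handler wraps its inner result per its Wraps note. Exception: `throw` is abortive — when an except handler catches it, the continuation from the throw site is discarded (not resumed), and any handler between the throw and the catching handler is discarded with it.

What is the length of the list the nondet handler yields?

Answer: 18

Working:
choose[0, 3, 3] @ H3
  branch[0] choose=0:
    choose[6, 0, 2] @ H3
      branch[0] choose=6:
        choose[3, 0] @ H3
          branch[0] choose=3:
            H0 returns 3
            H1 returns [3]
            H2 returns [3]
            H3 returns [[3]]
          branch[1] choose=0:
            H0 returns 6
            H1 returns [6]
            H2 returns [6]
            H3 returns [[6]]
      branch[1] choose=0:
        choose[3, 0] @ H3
          branch[0] choose=3:
            H0 returns -3
            H1 returns [-3]
            H2 returns [-3]
            H3 returns [[-3]]
          branch[1] choose=0:
            H0 returns 0
            H1 returns [0]
            H2 returns [0]
            H3 returns [[0]]
      branch[2] choose=2:
        choose[3, 0] @ H3
          branch[0] choose=3:
            H0 returns -1
            H1 returns [-1]
            H2 returns [-1]
            H3 returns [[-1]]
          branch[1] choose=0:
            H0 returns 2
            H1 returns [2]
            H2 returns [2]
            H3 returns [[2]]
  branch[1] choose=3:
    choose[6, 0, 2] @ H3
      branch[0] choose=6:
        choose[3, 0] @ H3
          branch[0] choose=3:
            H0 returns 3
            H1 returns [3]
            H2 returns [3]
            H3 returns [[3]]
          branch[1] choose=0:
            H0 returns 6
            H1 returns [6]
            H2 returns [6]
            H3 returns [[6]]
      branch[1] choose=0:
        choose[3, 0] @ H3
          branch[0] choose=3:
            H0 returns -3
            H1 returns [-3]
            H2 returns [-3]
            H3 returns [[-3]]
          branch[1] choose=0:
            H0 returns 0
            H1 returns [0]
            H2 returns [0]
            H3 returns [[0]]
      branch[2] choose=2:
        choose[3, 0] @ H3
          branch[0] choose=3:
            H0 returns -1
            H1 returns [-1]
            H2 returns [-1]
            H3 returns [[-1]]
          branch[1] choose=0:
            H0 returns 2
            H1 returns [2]
            H2 returns [2]
            H3 returns [[2]]
  branch[2] choose=3:
    choose[6, 0, 2] @ H3
      branch[0] choose=6:
        choose[3, 0] @ H3
          branch[0] choose=3:
            H0 returns 3
            H1 returns [3]
            H2 returns [3]
            H3 returns [[3]]
          branch[1] choose=0:
            H0 returns 6
            H1 returns [6]
            H2 returns [6]
            H3 returns [[6]]
      branch[1] choose=0:
        choose[3, 0] @ H3
          branch[0] choose=3:
            H0 returns -3
            H1 returns [-3]
            H2 returns [-3]
            H3 returns [[-3]]
          branch[1] choose=0:
            H0 returns 0
            H1 returns [0]
            H2 returns [0]
            H3 returns [[0]]
      branch[2] choose=2:
        choose[3, 0] @ H3
          branch[0] choose=3:
            H0 returns -1
            H1 returns [-1]
            H2 returns [-1]
            H3 returns [[-1]]
          branch[1] choose=0:
            H0 returns 2
            H1 returns [2]
            H2 returns [2]
            H3 returns [[2]]
= [[3], [6], [-3], [0], [-1], [2], [3], [6], [-3], [0], [-1], [2], [3], [6], [-3], [0], [-1], [2]]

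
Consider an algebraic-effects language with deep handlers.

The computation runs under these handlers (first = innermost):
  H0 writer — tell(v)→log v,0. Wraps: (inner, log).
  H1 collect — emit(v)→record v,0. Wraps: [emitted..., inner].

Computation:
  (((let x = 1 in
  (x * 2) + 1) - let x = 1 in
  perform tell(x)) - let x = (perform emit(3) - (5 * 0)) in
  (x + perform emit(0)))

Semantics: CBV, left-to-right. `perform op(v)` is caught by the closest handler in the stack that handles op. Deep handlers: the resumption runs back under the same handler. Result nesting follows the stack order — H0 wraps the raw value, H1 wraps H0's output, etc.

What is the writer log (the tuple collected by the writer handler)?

Answer: (1)

Evaluation trace:
tell(1) @ H0 ⇒ log+=1
emit(3) @ H1 ⇒ out+=3
emit(0) @ H1 ⇒ out+=0
H0 returns (3, (1))
H1 returns [3, 0, (3, (1))]
= [3, 0, (3, (1))]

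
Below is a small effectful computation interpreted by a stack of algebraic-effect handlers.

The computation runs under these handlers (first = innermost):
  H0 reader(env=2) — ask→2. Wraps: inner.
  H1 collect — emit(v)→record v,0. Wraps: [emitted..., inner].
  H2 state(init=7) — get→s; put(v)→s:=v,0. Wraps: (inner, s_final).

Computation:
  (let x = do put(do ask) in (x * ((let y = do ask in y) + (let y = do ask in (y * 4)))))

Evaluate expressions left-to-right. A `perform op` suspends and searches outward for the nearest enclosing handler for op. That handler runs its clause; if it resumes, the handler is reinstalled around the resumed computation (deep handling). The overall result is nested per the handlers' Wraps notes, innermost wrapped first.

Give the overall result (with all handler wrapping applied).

Answer: ([0], 2)

Evaluation trace:
ask @ H0 ⇒ 2
put(2) @ H2 ⇒ s:=2
ask @ H0 ⇒ 2
ask @ H0 ⇒ 2
H0 returns 0
H1 returns [0]
H2 returns ([0], 2)
= ([0], 2)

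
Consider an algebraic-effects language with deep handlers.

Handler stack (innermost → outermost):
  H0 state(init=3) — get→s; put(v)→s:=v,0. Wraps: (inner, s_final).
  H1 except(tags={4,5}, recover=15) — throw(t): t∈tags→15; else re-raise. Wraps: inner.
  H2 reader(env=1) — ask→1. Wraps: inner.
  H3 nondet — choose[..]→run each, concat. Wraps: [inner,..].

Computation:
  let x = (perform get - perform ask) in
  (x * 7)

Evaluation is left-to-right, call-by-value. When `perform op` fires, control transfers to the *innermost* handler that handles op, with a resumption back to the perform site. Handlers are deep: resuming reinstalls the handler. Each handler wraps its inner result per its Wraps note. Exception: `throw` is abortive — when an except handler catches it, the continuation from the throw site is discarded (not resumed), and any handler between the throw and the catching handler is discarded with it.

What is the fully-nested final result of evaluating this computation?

Answer: [(14, 3)]

Evaluation trace:
get @ H0 ⇒ 3
ask @ H2 ⇒ 1
H0 returns (14, 3)
H1 returns (14, 3)
H2 returns (14, 3)
H3 returns [(14, 3)]
= [(14, 3)]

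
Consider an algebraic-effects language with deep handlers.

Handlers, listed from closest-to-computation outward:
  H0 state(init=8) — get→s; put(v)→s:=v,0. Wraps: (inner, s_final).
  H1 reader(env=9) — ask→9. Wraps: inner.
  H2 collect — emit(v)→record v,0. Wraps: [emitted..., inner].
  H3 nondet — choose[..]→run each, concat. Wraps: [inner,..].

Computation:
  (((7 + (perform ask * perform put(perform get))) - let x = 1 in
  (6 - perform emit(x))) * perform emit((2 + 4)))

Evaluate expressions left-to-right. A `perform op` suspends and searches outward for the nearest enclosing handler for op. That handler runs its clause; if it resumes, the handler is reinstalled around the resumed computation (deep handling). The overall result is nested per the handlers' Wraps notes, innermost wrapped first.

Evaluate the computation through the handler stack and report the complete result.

Answer: [[1, 6, (0, 8)]]

Evaluation trace:
ask @ H1 ⇒ 9
get @ H0 ⇒ 8
put(8) @ H0 ⇒ s:=8
emit(1) @ H2 ⇒ out+=1
emit(6) @ H2 ⇒ out+=6
H0 returns (0, 8)
H1 returns (0, 8)
H2 returns [1, 6, (0, 8)]
H3 returns [[1, 6, (0, 8)]]
= [[1, 6, (0, 8)]]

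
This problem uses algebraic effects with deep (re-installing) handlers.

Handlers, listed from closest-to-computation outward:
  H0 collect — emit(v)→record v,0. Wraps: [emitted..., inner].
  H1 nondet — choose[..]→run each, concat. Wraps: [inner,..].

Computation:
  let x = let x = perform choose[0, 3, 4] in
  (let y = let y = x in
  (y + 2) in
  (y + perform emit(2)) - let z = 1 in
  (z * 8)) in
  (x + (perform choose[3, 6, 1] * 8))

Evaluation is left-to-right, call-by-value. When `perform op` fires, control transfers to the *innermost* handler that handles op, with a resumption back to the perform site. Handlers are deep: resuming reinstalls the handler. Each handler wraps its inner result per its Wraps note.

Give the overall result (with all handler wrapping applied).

Answer: [[2, 18], [2, 42], [2, 2], [2, 21], [2, 45], [2, 5], [2, 22], [2, 46], [2, 6]]

Evaluation trace:
choose[0, 3, 4] @ H1
  branch[0] choose=0:
    emit(2) @ H0 ⇒ out+=2
    choose[3, 6, 1] @ H1
      branch[0] choose=3:
        H0 returns [2, 18]
        H1 returns [[2, 18]]
      branch[1] choose=6:
        H0 returns [2, 42]
        H1 returns [[2, 42]]
      branch[2] choose=1:
        H0 returns [2, 2]
        H1 returns [[2, 2]]
  branch[1] choose=3:
    emit(2) @ H0 ⇒ out+=2
    choose[3, 6, 1] @ H1
      branch[0] choose=3:
        H0 returns [2, 21]
        H1 returns [[2, 21]]
      branch[1] choose=6:
        H0 returns [2, 45]
        H1 returns [[2, 45]]
      branch[2] choose=1:
        H0 returns [2, 5]
        H1 returns [[2, 5]]
  branch[2] choose=4:
    emit(2) @ H0 ⇒ out+=2
    choose[3, 6, 1] @ H1
      branch[0] choose=3:
        H0 returns [2, 22]
        H1 returns [[2, 22]]
      branch[1] choose=6:
        H0 returns [2, 46]
        H1 returns [[2, 46]]
      branch[2] choose=1:
        H0 returns [2, 6]
        H1 returns [[2, 6]]
= [[2, 18], [2, 42], [2, 2], [2, 21], [2, 45], [2, 5], [2, 22], [2, 46], [2, 6]]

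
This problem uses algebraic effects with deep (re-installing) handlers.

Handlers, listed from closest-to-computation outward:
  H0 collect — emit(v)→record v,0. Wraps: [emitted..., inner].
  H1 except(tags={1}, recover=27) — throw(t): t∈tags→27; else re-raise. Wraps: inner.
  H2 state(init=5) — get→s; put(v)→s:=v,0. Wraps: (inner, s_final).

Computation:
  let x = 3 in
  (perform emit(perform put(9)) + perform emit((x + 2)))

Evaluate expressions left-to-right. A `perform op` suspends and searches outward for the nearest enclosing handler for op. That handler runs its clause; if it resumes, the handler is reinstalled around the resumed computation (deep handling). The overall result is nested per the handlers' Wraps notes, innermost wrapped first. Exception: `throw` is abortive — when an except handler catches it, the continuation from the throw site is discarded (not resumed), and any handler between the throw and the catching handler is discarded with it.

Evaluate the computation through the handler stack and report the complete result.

Step-by-step:
put(9) @ H2 ⇒ s:=9
emit(0) @ H0 ⇒ out+=0
emit(5) @ H0 ⇒ out+=5
H0 returns [0, 5, 0]
H1 returns [0, 5, 0]
H2 returns ([0, 5, 0], 9)
= ([0, 5, 0], 9)

Answer: ([0, 5, 0], 9)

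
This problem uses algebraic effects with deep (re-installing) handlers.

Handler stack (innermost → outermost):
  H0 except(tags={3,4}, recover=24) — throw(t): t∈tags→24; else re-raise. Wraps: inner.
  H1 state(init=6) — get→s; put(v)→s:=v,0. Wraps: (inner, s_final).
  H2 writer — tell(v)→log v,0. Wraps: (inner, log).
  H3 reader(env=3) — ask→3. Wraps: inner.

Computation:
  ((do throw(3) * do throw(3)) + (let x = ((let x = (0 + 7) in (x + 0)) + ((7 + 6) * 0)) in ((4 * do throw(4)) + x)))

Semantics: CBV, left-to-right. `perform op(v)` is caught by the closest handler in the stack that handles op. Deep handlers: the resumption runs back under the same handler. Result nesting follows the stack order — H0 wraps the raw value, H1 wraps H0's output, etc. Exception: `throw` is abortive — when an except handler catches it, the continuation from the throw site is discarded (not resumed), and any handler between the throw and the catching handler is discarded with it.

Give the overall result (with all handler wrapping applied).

Step-by-step:
throw(3) @ H0 caught ⇒ 24
H1 returns (24, 6)
H2 returns ((24, 6), ())
H3 returns ((24, 6), ())
= ((24, 6), ())

Answer: ((24, 6), ())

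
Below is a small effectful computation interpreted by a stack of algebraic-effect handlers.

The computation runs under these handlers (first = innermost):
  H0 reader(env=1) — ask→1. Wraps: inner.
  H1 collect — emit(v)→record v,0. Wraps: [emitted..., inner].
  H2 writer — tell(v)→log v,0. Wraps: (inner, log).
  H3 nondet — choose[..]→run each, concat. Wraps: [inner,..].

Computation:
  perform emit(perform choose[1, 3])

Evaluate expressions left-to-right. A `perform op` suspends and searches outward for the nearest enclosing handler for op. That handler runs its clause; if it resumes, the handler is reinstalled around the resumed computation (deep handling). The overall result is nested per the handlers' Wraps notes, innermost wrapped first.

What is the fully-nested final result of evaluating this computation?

Answer: [([1, 0], ()), ([3, 0], ())]

Working:
choose[1, 3] @ H3
  branch[0] choose=1:
    emit(1) @ H1 ⇒ out+=1
    H0 returns 0
    H1 returns [1, 0]
    H2 returns ([1, 0], ())
    H3 returns [([1, 0], ())]
  branch[1] choose=3:
    emit(3) @ H1 ⇒ out+=3
    H0 returns 0
    H1 returns [3, 0]
    H2 returns ([3, 0], ())
    H3 returns [([3, 0], ())]
= [([1, 0], ()), ([3, 0], ())]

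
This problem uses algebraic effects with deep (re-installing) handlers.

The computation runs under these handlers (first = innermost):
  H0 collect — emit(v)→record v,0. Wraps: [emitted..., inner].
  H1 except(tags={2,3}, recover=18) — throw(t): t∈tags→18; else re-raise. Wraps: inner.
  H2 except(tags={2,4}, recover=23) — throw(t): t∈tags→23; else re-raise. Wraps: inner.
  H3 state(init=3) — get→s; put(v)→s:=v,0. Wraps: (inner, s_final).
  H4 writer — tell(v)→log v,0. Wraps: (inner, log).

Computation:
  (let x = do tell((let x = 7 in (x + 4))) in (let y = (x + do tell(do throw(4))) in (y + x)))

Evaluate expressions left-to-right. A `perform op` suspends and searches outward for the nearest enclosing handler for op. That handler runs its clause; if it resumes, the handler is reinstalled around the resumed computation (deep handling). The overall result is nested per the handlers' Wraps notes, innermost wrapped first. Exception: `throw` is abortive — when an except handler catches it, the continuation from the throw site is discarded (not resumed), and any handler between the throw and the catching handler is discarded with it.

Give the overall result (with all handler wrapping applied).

Answer: ((23, 3), (11))

Evaluation trace:
tell(11) @ H4 ⇒ log+=11
throw(4) @ H1 re-raised
throw(4) @ H2 caught ⇒ 23
H3 returns (23, 3)
H4 returns ((23, 3), (11))
= ((23, 3), (11))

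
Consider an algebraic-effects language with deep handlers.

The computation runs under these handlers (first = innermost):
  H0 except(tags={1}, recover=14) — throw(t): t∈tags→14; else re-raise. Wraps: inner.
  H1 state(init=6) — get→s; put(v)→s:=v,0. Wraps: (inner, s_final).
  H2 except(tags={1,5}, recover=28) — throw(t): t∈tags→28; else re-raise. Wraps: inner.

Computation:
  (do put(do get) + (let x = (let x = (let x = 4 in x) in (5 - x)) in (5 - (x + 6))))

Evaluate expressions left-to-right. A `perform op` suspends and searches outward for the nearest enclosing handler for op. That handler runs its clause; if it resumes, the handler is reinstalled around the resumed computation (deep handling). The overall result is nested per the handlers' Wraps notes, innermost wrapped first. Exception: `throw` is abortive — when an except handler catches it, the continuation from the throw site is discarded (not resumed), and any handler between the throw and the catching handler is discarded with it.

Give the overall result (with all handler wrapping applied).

Evaluation trace:
get @ H1 ⇒ 6
put(6) @ H1 ⇒ s:=6
H0 returns -2
H1 returns (-2, 6)
H2 returns (-2, 6)
= (-2, 6)

Answer: (-2, 6)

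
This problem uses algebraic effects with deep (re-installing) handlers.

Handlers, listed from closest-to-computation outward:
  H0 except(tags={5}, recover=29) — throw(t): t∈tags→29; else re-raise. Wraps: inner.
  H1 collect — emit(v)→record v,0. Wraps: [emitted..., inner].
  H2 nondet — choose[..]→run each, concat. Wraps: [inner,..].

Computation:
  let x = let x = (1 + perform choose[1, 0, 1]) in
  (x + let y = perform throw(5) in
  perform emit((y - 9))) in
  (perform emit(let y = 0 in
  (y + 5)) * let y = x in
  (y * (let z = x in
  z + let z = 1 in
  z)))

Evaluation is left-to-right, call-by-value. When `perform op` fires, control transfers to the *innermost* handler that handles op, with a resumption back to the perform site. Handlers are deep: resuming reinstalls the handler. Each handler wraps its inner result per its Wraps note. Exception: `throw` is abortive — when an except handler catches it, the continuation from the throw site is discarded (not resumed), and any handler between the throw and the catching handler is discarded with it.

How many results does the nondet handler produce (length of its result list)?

Answer: 3

Step-by-step:
choose[1, 0, 1] @ H2
  branch[0] choose=1:
    throw(5) @ H0 caught ⇒ 29
    H1 returns [29]
    H2 returns [[29]]
  branch[1] choose=0:
    throw(5) @ H0 caught ⇒ 29
    H1 returns [29]
    H2 returns [[29]]
  branch[2] choose=1:
    throw(5) @ H0 caught ⇒ 29
    H1 returns [29]
    H2 returns [[29]]
= [[29], [29], [29]]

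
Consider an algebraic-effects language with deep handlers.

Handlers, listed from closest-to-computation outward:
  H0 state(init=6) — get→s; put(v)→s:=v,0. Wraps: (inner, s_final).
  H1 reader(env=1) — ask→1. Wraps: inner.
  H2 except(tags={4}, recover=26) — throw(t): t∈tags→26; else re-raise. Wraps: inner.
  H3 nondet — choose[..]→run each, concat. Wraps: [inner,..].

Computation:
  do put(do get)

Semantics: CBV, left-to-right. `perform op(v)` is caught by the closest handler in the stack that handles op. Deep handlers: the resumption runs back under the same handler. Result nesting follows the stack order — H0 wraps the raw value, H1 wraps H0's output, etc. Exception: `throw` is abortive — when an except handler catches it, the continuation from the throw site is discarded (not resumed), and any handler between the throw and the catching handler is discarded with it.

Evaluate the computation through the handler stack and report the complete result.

Answer: [(0, 6)]

Working:
get @ H0 ⇒ 6
put(6) @ H0 ⇒ s:=6
H0 returns (0, 6)
H1 returns (0, 6)
H2 returns (0, 6)
H3 returns [(0, 6)]
= [(0, 6)]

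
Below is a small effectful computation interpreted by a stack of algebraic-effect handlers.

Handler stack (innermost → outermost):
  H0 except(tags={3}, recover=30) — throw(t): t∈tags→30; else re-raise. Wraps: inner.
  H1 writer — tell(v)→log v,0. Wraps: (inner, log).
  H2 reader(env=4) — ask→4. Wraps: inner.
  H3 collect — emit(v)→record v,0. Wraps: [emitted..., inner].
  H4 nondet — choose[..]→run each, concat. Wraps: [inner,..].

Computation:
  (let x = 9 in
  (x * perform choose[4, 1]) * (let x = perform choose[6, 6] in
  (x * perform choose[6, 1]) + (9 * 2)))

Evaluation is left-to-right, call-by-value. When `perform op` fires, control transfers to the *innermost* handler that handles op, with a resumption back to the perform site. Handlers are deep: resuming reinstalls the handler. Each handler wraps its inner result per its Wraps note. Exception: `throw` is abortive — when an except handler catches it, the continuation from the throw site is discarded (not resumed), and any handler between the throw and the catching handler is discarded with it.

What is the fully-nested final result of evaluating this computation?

Answer: [[(1944, ())], [(864, ())], [(1944, ())], [(864, ())], [(486, ())], [(216, ())], [(486, ())], [(216, ())]]

Step-by-step:
choose[4, 1] @ H4
  branch[0] choose=4:
    choose[6, 6] @ H4
      branch[0] choose=6:
        choose[6, 1] @ H4
          branch[0] choose=6:
            H0 returns 1944
            H1 returns (1944, ())
            H2 returns (1944, ())
            H3 returns [(1944, ())]
            H4 returns [[(1944, ())]]
          branch[1] choose=1:
            H0 returns 864
            H1 returns (864, ())
            H2 returns (864, ())
            H3 returns [(864, ())]
            H4 returns [[(864, ())]]
      branch[1] choose=6:
        choose[6, 1] @ H4
          branch[0] choose=6:
            H0 returns 1944
            H1 returns (1944, ())
            H2 returns (1944, ())
            H3 returns [(1944, ())]
            H4 returns [[(1944, ())]]
          branch[1] choose=1:
            H0 returns 864
            H1 returns (864, ())
            H2 returns (864, ())
            H3 returns [(864, ())]
            H4 returns [[(864, ())]]
  branch[1] choose=1:
    choose[6, 6] @ H4
      branch[0] choose=6:
        choose[6, 1] @ H4
          branch[0] choose=6:
            H0 returns 486
            H1 returns (486, ())
            H2 returns (486, ())
            H3 returns [(486, ())]
            H4 returns [[(486, ())]]
          branch[1] choose=1:
            H0 returns 216
            H1 returns (216, ())
            H2 returns (216, ())
            H3 returns [(216, ())]
            H4 returns [[(216, ())]]
      branch[1] choose=6:
        choose[6, 1] @ H4
          branch[0] choose=6:
            H0 returns 486
            H1 returns (486, ())
            H2 returns (486, ())
            H3 returns [(486, ())]
            H4 returns [[(486, ())]]
          branch[1] choose=1:
            H0 returns 216
            H1 returns (216, ())
            H2 returns (216, ())
            H3 returns [(216, ())]
            H4 returns [[(216, ())]]
= [[(1944, ())], [(864, ())], [(1944, ())], [(864, ())], [(486, ())], [(216, ())], [(486, ())], [(216, ())]]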